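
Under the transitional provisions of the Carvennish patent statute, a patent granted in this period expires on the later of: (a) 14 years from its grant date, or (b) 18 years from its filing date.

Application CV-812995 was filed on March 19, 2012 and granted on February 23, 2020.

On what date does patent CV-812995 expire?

2034-02-23

(a) grant + 14 years → 23 February 2034.
(b) filing + 18 years → 19 March 2030.
Later of the two: 23 February 2034.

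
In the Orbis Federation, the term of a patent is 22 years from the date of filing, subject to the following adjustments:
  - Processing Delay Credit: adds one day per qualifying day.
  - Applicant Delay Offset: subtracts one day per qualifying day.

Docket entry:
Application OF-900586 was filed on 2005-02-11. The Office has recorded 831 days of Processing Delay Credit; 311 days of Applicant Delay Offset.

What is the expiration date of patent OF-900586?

2028-07-15

Base term: filing date + 22 years → 11 February 2027.
Processing Delay Credit: +831 days → 22 May 2029.
Applicant Delay Offset: −311 days → 15 July 2028.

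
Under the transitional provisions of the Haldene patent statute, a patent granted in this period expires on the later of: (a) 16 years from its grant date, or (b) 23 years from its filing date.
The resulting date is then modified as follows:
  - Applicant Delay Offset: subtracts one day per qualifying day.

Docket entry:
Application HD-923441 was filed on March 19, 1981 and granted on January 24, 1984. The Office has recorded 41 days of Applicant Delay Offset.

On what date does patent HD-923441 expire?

February 7, 2004

(a) grant + 16 years → 24 January 2000.
(b) filing + 23 years → 19 March 2004.
Later of the two: 19 March 2004.
Applicant Delay Offset: −41 days → 7 February 2004.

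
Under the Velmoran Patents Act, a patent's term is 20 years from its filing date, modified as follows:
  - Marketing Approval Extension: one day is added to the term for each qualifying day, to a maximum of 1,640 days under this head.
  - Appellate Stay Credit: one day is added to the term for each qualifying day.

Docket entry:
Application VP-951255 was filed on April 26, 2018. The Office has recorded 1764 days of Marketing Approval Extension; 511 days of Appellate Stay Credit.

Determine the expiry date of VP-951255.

2044-03-16

Base term: filing date + 20 years → 26 April 2038.
Marketing Approval Extension: 1764 days claimed exceeds the 1640-day cap, so +1640 days → 22 October 2042.
Appellate Stay Credit: +511 days → 16 March 2044.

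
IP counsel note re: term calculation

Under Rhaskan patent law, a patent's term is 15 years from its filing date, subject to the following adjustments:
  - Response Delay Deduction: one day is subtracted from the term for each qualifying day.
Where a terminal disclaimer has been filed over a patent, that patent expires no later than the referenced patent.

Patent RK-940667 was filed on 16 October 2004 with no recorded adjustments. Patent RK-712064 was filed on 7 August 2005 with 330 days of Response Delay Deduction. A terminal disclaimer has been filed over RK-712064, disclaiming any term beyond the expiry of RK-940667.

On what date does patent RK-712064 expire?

Natural term of RK-712064:
  Base: filing + 15 years → 7 August 2020.
  Response Delay Deduction: −330 days → 12 September 2019.
Expiry of referenced patent RK-940667:
  Base: filing + 15 years → 16 October 2019.
Terminal disclaimer: RK-712064 expires on the earlier of 12 September 2019 and 16 October 2019.

2019-09-12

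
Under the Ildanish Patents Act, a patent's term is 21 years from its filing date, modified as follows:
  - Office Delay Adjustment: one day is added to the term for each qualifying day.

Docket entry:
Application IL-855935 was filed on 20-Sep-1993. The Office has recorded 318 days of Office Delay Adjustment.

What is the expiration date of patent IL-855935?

Base term: filing date + 21 years → 20 September 2014.
Office Delay Adjustment: +318 days → 4 August 2015.

August 4, 2015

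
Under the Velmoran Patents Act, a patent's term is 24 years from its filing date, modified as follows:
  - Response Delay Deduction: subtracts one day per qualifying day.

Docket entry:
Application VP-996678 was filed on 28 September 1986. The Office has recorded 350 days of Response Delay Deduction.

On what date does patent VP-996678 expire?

2009-10-13

Base term: filing date + 24 years → 28 September 2010.
Response Delay Deduction: −350 days → 13 October 2009.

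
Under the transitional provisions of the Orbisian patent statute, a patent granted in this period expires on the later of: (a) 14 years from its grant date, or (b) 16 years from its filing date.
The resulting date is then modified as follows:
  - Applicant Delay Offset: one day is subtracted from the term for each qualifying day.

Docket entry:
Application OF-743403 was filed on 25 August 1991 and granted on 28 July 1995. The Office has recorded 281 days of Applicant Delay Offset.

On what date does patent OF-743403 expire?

October 20, 2008

(a) grant + 14 years → 28 July 2009.
(b) filing + 16 years → 25 August 2007.
Later of the two: 28 July 2009.
Applicant Delay Offset: −281 days → 20 October 2008.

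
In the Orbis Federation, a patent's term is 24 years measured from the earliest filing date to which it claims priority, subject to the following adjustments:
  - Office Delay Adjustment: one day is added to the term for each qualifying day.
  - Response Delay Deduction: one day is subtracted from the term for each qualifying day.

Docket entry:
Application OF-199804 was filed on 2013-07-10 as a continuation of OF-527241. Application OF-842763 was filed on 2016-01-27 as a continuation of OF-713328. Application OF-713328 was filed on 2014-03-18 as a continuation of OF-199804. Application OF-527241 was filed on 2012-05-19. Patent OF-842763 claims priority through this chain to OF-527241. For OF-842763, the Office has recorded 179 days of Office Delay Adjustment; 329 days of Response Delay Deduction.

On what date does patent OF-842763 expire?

2035-12-21

Earliest priority filing: 19 May 2012.
Base term: 19 May 2012 + 24 years → 19 May 2036.
Office Delay Adjustment: +179 days → 14 November 2036.
Response Delay Deduction: −329 days → 21 December 2035.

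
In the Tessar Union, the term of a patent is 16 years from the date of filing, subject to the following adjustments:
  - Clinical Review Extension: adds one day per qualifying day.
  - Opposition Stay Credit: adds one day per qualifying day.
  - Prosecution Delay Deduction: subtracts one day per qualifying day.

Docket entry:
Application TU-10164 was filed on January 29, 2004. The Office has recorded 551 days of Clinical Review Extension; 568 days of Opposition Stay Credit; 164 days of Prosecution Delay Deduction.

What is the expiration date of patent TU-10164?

Base term: filing date + 16 years → 29 January 2020.
Clinical Review Extension: +551 days → 2 August 2021.
Opposition Stay Credit: +568 days → 21 February 2023.
Prosecution Delay Deduction: −164 days → 10 September 2022.

2022-09-10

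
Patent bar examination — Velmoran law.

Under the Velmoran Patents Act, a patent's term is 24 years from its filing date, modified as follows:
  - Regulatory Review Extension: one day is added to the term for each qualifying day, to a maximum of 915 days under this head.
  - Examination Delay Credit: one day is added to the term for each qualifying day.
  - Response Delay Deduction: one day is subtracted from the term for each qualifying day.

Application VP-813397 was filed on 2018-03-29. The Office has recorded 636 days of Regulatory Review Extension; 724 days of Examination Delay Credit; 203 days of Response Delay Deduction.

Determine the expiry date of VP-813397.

May 29, 2045

Base term: filing date + 24 years → 29 March 2042.
Regulatory Review Extension: 636 days (within the 915-day cap) → +636 days → 25 December 2043.
Examination Delay Credit: +724 days → 18 December 2045.
Response Delay Deduction: −203 days → 29 May 2045.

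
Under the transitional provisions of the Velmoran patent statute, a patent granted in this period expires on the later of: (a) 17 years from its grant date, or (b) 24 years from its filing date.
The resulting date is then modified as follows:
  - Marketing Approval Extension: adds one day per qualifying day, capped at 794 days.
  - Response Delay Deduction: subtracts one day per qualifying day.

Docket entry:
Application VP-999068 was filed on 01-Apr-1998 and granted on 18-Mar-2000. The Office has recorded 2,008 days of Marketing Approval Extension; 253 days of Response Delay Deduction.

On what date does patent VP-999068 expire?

(a) grant + 17 years → 18 March 2017.
(b) filing + 24 years → 1 April 2022.
Later of the two: 1 April 2022.
Marketing Approval Extension: 2008 days claimed exceeds the 794-day cap, so +794 days → 3 June 2024.
Response Delay Deduction: −253 days → 24 September 2023.

September 24, 2023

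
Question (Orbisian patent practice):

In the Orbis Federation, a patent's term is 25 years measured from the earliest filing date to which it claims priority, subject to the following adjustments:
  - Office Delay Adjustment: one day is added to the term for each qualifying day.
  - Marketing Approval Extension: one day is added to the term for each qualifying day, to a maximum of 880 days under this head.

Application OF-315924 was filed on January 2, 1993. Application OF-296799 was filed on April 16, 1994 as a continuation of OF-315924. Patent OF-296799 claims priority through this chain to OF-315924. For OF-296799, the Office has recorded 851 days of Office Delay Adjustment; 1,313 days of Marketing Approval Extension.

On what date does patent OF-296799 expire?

2022-09-29

Earliest priority filing: 2 January 1993.
Base term: 2 January 1993 + 25 years → 2 January 2018.
Office Delay Adjustment: +851 days → 2 May 2020.
Marketing Approval Extension: 1313 days claimed exceeds the 880-day cap, so +880 days → 29 September 2022.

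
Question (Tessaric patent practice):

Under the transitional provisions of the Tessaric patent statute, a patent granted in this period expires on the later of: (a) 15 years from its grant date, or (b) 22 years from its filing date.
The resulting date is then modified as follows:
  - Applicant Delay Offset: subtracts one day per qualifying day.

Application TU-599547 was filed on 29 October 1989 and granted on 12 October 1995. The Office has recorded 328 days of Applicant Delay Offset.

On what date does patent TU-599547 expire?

(a) grant + 15 years → 12 October 2010.
(b) filing + 22 years → 29 October 2011.
Later of the two: 29 October 2011.
Applicant Delay Offset: −328 days → 5 December 2010.

December 5, 2010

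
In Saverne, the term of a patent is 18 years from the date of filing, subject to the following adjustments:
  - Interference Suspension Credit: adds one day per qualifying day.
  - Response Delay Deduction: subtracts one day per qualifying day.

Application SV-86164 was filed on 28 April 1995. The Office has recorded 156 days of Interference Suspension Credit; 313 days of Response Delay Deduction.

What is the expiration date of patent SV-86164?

2012-11-22

Base term: filing date + 18 years → 28 April 2013.
Interference Suspension Credit: +156 days → 1 October 2013.
Response Delay Deduction: −313 days → 22 November 2012.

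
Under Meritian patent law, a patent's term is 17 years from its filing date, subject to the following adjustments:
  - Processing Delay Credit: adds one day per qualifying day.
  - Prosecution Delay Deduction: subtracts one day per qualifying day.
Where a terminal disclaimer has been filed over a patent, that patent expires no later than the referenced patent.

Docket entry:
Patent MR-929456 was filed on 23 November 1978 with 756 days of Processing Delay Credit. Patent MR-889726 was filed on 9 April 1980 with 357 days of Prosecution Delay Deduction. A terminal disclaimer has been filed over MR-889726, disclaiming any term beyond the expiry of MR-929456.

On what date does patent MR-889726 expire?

April 17, 1996

Natural term of MR-889726:
  Base: filing + 17 years → 9 April 1997.
  Prosecution Delay Deduction: −357 days → 17 April 1996.
Expiry of referenced patent MR-929456:
  Base: filing + 17 years → 23 November 1995.
  Processing Delay Credit: +756 days → 18 December 1997.
Terminal disclaimer: MR-889726 expires on the earlier of 17 April 1996 and 18 December 1997.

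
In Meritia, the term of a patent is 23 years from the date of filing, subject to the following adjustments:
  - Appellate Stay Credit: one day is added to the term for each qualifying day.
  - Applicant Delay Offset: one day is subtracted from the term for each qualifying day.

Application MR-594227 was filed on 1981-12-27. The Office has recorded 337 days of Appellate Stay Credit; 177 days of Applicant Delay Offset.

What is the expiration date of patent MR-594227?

Base term: filing date + 23 years → 27 December 2004.
Appellate Stay Credit: +337 days → 29 November 2005.
Applicant Delay Offset: −177 days → 5 June 2005.

June 5, 2005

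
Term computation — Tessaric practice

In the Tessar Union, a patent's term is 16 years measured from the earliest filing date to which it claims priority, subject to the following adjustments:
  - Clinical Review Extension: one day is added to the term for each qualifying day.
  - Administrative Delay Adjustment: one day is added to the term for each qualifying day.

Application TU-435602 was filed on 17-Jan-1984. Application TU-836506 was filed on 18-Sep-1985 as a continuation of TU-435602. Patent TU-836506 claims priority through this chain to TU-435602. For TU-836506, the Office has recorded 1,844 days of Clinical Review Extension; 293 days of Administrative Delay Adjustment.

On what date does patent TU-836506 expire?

November 23, 2005

Earliest priority filing: 17 January 1984.
Base term: 17 January 1984 + 16 years → 17 January 2000.
Clinical Review Extension: +1844 days → 3 February 2005.
Administrative Delay Adjustment: +293 days → 23 November 2005.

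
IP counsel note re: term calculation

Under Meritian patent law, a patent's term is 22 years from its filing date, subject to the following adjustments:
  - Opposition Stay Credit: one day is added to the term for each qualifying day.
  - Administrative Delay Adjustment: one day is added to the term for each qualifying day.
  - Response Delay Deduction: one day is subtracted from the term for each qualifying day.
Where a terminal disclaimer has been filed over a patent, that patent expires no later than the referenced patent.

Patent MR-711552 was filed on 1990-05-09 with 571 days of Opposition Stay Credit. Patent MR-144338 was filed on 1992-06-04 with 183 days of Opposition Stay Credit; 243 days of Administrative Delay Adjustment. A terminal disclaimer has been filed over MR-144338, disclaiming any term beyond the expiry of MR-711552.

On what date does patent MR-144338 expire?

Natural term of MR-144338:
  Base: filing + 22 years → 4 June 2014.
  Opposition Stay Credit: +183 days → 4 December 2014.
  Administrative Delay Adjustment: +243 days → 4 August 2015.
Expiry of referenced patent MR-711552:
  Base: filing + 22 years → 9 May 2012.
  Opposition Stay Credit: +571 days → 1 December 2013.
Terminal disclaimer: MR-144338 expires on the earlier of 4 August 2015 and 1 December 2013.

December 1, 2013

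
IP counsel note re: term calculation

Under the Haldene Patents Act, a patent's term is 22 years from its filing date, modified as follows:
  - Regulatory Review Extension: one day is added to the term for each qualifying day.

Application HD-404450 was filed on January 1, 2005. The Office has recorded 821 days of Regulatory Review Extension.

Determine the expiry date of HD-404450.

Base term: filing date + 22 years → 1 January 2027.
Regulatory Review Extension: +821 days → 1 April 2029.

April 1, 2029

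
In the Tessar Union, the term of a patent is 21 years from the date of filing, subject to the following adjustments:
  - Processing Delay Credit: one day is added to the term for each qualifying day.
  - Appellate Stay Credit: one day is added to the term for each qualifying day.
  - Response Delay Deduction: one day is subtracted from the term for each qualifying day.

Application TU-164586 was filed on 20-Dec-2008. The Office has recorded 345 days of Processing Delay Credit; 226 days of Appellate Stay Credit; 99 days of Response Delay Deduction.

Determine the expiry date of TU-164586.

April 6, 2031

Base term: filing date + 21 years → 20 December 2029.
Processing Delay Credit: +345 days → 30 November 2030.
Appellate Stay Credit: +226 days → 14 July 2031.
Response Delay Deduction: −99 days → 6 April 2031.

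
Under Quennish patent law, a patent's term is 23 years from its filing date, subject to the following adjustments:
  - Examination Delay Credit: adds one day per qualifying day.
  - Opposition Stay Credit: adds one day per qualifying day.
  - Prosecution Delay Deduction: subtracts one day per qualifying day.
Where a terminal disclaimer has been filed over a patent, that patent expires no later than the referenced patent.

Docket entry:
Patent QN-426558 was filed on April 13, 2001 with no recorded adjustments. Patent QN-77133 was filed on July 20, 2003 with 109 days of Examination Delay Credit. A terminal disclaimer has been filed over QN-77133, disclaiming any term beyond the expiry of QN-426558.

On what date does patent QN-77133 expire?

Natural term of QN-77133:
  Base: filing + 23 years → 20 July 2026.
  Examination Delay Credit: +109 days → 6 November 2026.
Expiry of referenced patent QN-426558:
  Base: filing + 23 years → 13 April 2024.
Terminal disclaimer: QN-77133 expires on the earlier of 6 November 2026 and 13 April 2024.

2024-04-13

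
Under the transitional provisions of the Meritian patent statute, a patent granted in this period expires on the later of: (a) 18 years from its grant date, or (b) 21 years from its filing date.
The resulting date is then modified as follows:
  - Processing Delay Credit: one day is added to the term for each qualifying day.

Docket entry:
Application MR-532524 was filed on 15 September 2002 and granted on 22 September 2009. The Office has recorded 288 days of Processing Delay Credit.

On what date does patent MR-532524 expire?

(a) grant + 18 years → 22 September 2027.
(b) filing + 21 years → 15 September 2023.
Later of the two: 22 September 2027.
Processing Delay Credit: +288 days → 6 July 2028.

July 6, 2028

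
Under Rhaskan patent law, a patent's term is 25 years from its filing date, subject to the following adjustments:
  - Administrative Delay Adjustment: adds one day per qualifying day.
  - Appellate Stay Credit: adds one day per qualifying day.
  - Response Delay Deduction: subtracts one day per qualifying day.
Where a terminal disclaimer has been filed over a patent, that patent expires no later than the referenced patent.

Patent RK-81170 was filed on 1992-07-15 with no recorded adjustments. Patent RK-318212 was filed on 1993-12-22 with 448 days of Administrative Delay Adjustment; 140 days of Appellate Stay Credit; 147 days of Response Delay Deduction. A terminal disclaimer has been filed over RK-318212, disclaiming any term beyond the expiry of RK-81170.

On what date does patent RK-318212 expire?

2017-07-15

Natural term of RK-318212:
  Base: filing + 25 years → 22 December 2018.
  Administrative Delay Adjustment: +448 days → 14 March 2020.
  Appellate Stay Credit: +140 days → 1 August 2020.
  Response Delay Deduction: −147 days → 7 March 2020.
Expiry of referenced patent RK-81170:
  Base: filing + 25 years → 15 July 2017.
Terminal disclaimer: RK-318212 expires on the earlier of 7 March 2020 and 15 July 2017.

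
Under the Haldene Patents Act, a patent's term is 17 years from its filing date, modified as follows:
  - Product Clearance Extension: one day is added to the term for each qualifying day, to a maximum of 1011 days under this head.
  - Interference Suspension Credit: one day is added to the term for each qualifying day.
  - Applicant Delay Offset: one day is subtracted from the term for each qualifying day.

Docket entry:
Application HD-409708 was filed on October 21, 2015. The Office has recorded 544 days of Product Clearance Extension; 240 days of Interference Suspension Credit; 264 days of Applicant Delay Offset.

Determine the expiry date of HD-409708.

Base term: filing date + 17 years → 21 October 2032.
Product Clearance Extension: 544 days (within the 1011-day cap) → +544 days → 18 April 2034.
Interference Suspension Credit: +240 days → 14 December 2034.
Applicant Delay Offset: −264 days → 25 March 2034.

March 25, 2034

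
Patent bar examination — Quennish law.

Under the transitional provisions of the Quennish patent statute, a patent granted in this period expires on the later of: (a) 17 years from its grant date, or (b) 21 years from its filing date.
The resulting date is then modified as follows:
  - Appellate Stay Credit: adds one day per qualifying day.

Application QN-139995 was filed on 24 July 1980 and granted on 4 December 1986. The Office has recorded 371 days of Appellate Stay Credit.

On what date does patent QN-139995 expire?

(a) grant + 17 years → 4 December 2003.
(b) filing + 21 years → 24 July 2001.
Later of the two: 4 December 2003.
Appellate Stay Credit: +371 days → 9 December 2004.

December 9, 2004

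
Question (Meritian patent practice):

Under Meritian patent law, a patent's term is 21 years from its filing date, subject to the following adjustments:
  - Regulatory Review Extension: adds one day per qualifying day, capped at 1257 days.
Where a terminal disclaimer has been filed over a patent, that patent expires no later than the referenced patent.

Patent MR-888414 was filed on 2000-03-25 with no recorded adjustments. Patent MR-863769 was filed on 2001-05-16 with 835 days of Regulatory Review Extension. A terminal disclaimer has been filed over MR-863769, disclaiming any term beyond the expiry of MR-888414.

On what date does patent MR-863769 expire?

Natural term of MR-863769:
  Base: filing + 21 years → 16 May 2022.
  Regulatory Review Extension: 835 days (within the 1257-day cap) → +835 days → 28 August 2024.
Expiry of referenced patent MR-888414:
  Base: filing + 21 years → 25 March 2021.
Terminal disclaimer: MR-863769 expires on the earlier of 28 August 2024 and 25 March 2021.

2021-03-25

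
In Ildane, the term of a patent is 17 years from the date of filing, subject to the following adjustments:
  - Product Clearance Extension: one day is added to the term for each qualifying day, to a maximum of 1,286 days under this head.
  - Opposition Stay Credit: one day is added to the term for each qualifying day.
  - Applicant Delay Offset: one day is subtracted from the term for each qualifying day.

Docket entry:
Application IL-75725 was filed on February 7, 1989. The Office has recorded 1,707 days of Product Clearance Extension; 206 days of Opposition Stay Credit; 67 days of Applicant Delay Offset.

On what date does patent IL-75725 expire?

Base term: filing date + 17 years → 7 February 2006.
Product Clearance Extension: 1707 days claimed exceeds the 1286-day cap, so +1286 days → 16 August 2009.
Opposition Stay Credit: +206 days → 10 March 2010.
Applicant Delay Offset: −67 days → 2 January 2010.

January 2, 2010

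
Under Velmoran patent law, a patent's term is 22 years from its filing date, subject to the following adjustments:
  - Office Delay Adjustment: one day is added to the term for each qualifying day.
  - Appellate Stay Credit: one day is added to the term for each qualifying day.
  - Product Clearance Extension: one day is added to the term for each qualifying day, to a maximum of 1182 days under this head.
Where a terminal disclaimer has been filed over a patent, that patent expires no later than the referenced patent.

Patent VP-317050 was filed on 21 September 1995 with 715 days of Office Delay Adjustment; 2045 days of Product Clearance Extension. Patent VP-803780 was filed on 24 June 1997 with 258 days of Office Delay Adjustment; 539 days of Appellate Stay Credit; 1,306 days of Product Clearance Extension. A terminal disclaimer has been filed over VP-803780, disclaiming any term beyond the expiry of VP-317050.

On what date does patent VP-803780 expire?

2022-12-01

Natural term of VP-803780:
  Base: filing + 22 years → 24 June 2019.
  Office Delay Adjustment: +258 days → 8 March 2020.
  Appellate Stay Credit: +539 days → 29 August 2021.
  Product Clearance Extension: 1306 days claimed exceeds the 1182-day cap, so +1182 days → 23 November 2024.
Expiry of referenced patent VP-317050:
  Base: filing + 22 years → 21 September 2017.
  Office Delay Adjustment: +715 days → 6 September 2019.
  Product Clearance Extension: 2045 days claimed exceeds the 1182-day cap, so +1182 days → 1 December 2022.
Terminal disclaimer: VP-803780 expires on the earlier of 23 November 2024 and 1 December 2022.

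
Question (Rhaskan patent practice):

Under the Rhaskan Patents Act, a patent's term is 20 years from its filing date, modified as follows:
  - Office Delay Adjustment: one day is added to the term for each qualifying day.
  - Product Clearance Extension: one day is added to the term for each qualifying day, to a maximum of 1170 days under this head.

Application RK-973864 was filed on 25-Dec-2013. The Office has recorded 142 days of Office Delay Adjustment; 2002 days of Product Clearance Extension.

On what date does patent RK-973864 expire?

July 29, 2037

Base term: filing date + 20 years → 25 December 2033.
Office Delay Adjustment: +142 days → 16 May 2034.
Product Clearance Extension: 2002 days claimed exceeds the 1170-day cap, so +1170 days → 29 July 2037.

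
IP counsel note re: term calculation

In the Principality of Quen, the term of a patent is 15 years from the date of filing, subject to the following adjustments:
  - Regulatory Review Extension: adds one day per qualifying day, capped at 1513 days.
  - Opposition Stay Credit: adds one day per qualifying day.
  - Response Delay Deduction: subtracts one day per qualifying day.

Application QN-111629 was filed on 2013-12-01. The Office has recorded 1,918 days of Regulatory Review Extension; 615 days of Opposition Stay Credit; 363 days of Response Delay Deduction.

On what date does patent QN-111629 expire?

October 1, 2033

Base term: filing date + 15 years → 1 December 2028.
Regulatory Review Extension: 1918 days claimed exceeds the 1513-day cap, so +1513 days → 22 January 2033.
Opposition Stay Credit: +615 days → 29 September 2034.
Response Delay Deduction: −363 days → 1 October 2033.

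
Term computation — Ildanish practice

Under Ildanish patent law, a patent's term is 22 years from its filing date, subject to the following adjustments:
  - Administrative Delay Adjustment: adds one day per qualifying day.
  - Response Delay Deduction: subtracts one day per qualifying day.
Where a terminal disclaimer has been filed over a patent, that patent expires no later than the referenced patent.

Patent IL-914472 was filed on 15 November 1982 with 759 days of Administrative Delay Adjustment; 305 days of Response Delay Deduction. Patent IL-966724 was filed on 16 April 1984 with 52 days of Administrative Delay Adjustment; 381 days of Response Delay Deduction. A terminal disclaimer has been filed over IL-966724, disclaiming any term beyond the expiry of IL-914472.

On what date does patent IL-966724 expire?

Natural term of IL-966724:
  Base: filing + 22 years → 16 April 2006.
  Administrative Delay Adjustment: +52 days → 7 June 2006.
  Response Delay Deduction: −381 days → 22 May 2005.
Expiry of referenced patent IL-914472:
  Base: filing + 22 years → 15 November 2004.
  Administrative Delay Adjustment: +759 days → 14 December 2006.
  Response Delay Deduction: −305 days → 12 February 2006.
Terminal disclaimer: IL-966724 expires on the earlier of 22 May 2005 and 12 February 2006.

2005-05-22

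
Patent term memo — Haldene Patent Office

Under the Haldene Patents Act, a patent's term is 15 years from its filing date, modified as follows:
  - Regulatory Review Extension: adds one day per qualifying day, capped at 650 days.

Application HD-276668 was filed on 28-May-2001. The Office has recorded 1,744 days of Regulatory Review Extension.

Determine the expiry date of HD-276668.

2018-03-09

Base term: filing date + 15 years → 28 May 2016.
Regulatory Review Extension: 1744 days claimed exceeds the 650-day cap, so +650 days → 9 March 2018.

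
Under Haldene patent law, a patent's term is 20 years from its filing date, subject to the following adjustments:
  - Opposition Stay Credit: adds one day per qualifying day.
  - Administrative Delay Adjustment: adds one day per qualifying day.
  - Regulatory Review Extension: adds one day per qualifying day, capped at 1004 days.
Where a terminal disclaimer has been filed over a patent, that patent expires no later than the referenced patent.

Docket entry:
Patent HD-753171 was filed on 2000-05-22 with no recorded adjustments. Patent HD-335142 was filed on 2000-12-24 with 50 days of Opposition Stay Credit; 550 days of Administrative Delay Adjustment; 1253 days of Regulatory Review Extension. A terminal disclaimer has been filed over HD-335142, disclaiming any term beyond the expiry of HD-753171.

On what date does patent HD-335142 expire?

May 22, 2020

Natural term of HD-335142:
  Base: filing + 20 years → 24 December 2020.
  Opposition Stay Credit: +50 days → 12 February 2021.
  Administrative Delay Adjustment: +550 days → 16 August 2022.
  Regulatory Review Extension: 1253 days claimed exceeds the 1004-day cap, so +1004 days → 16 May 2025.
Expiry of referenced patent HD-753171:
  Base: filing + 20 years → 22 May 2020.
Terminal disclaimer: HD-335142 expires on the earlier of 16 May 2025 and 22 May 2020.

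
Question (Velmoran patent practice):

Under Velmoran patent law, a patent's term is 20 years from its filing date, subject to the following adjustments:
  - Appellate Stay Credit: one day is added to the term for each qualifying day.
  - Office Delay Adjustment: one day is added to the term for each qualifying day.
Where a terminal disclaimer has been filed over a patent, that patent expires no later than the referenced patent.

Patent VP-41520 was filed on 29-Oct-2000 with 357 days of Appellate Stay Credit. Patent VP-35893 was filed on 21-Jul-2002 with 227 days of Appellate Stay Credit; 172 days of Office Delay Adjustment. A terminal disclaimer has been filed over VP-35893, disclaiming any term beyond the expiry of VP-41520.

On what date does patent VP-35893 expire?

2021-10-21

Natural term of VP-35893:
  Base: filing + 20 years → 21 July 2022.
  Appellate Stay Credit: +227 days → 5 March 2023.
  Office Delay Adjustment: +172 days → 24 August 2023.
Expiry of referenced patent VP-41520:
  Base: filing + 20 years → 29 October 2020.
  Appellate Stay Credit: +357 days → 21 October 2021.
Terminal disclaimer: VP-35893 expires on the earlier of 24 August 2023 and 21 October 2021.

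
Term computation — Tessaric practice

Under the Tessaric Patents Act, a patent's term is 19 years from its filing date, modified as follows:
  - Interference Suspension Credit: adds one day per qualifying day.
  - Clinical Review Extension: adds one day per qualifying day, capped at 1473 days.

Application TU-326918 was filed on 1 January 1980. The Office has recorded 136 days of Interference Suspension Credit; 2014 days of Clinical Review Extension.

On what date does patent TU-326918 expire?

May 29, 2003

Base term: filing date + 19 years → 1 January 1999.
Interference Suspension Credit: +136 days → 17 May 1999.
Clinical Review Extension: 2014 days claimed exceeds the 1473-day cap, so +1473 days → 29 May 2003.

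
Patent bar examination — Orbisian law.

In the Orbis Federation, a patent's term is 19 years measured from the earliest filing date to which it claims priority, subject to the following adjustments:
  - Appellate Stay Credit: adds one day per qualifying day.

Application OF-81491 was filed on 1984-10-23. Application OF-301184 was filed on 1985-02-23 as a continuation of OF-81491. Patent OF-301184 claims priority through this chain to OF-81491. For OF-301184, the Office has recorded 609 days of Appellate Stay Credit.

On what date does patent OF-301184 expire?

Earliest priority filing: 23 October 1984.
Base term: 23 October 1984 + 19 years → 23 October 2003.
Appellate Stay Credit: +609 days → 23 June 2005.

2005-06-23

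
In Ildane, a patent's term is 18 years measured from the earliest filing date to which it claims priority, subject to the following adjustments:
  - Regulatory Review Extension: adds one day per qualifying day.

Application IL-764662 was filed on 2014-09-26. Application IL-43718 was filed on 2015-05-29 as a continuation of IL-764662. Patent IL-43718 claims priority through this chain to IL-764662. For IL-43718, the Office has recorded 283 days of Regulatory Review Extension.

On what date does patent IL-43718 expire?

2033-07-06

Earliest priority filing: 26 September 2014.
Base term: 26 September 2014 + 18 years → 26 September 2032.
Regulatory Review Extension: +283 days → 6 July 2033.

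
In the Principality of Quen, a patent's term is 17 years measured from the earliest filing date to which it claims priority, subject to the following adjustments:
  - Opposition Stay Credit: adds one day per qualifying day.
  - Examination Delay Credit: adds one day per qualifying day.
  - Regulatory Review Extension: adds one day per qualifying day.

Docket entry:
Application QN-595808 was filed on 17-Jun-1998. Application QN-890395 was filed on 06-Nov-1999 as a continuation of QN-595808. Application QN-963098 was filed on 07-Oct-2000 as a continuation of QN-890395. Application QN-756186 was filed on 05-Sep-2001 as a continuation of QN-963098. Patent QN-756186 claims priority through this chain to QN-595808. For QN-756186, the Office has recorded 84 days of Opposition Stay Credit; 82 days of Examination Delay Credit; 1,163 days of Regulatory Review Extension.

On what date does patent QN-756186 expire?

2019-02-05

Earliest priority filing: 17 June 1998.
Base term: 17 June 1998 + 17 years → 17 June 2015.
Opposition Stay Credit: +84 days → 9 September 2015.
Examination Delay Credit: +82 days → 30 November 2015.
Regulatory Review Extension: +1163 days → 5 February 2019.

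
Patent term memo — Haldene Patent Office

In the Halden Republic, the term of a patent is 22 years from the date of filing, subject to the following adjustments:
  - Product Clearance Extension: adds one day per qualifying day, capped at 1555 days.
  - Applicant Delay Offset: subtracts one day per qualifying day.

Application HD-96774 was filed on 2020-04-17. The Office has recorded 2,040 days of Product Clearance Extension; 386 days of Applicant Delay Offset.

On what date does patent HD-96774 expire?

2045-06-29

Base term: filing date + 22 years → 17 April 2042.
Product Clearance Extension: 2040 days claimed exceeds the 1555-day cap, so +1555 days → 20 July 2046.
Applicant Delay Offset: −386 days → 29 June 2045.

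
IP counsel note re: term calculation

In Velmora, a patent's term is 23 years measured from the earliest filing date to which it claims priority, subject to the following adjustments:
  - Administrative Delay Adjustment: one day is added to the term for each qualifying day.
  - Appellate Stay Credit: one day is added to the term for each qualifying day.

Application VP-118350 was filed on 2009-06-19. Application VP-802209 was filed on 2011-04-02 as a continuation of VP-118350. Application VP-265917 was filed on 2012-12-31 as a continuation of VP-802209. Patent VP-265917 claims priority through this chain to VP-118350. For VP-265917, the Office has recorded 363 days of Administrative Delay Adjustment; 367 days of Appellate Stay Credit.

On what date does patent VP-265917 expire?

2034-06-19

Earliest priority filing: 19 June 2009.
Base term: 19 June 2009 + 23 years → 19 June 2032.
Administrative Delay Adjustment: +363 days → 17 June 2033.
Appellate Stay Credit: +367 days → 19 June 2034.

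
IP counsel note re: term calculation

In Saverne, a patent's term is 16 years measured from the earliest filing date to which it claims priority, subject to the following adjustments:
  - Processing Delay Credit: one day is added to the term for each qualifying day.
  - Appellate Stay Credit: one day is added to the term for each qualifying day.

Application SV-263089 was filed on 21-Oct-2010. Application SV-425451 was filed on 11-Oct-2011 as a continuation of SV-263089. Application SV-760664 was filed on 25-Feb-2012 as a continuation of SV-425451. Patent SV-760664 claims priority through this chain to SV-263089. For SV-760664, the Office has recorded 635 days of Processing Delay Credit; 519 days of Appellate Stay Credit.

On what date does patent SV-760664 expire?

Earliest priority filing: 21 October 2010.
Base term: 21 October 2010 + 16 years → 21 October 2026.
Processing Delay Credit: +635 days → 17 July 2028.
Appellate Stay Credit: +519 days → 18 December 2029.

December 18, 2029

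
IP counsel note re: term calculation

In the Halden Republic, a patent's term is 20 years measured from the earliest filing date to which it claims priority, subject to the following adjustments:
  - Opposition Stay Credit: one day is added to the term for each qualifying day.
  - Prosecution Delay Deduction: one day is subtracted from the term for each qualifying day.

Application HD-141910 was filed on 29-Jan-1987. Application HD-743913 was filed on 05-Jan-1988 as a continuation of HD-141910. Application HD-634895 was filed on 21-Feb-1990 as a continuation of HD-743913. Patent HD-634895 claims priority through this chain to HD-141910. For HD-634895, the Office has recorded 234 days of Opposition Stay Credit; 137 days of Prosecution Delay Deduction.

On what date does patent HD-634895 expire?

May 6, 2007

Earliest priority filing: 29 January 1987.
Base term: 29 January 1987 + 20 years → 29 January 2007.
Opposition Stay Credit: +234 days → 20 September 2007.
Prosecution Delay Deduction: −137 days → 6 May 2007.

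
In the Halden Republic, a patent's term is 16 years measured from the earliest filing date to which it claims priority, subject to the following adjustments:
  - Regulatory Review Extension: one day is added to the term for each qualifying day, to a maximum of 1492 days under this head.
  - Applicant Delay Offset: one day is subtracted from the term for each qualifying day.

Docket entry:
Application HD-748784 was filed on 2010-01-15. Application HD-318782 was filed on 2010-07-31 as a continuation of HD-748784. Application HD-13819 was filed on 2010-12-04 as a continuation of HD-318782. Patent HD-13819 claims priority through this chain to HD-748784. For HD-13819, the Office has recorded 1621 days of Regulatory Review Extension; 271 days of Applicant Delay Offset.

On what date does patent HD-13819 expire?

Earliest priority filing: 15 January 2010.
Base term: 15 January 2010 + 16 years → 15 January 2026.
Regulatory Review Extension: 1621 days claimed exceeds the 1492-day cap, so +1492 days → 15 February 2030.
Applicant Delay Offset: −271 days → 20 May 2029.

May 20, 2029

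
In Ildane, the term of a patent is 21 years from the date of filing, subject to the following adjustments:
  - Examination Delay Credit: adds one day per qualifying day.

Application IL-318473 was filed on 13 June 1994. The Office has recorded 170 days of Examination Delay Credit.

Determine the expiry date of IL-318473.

2015-11-30

Base term: filing date + 21 years → 13 June 2015.
Examination Delay Credit: +170 days → 30 November 2015.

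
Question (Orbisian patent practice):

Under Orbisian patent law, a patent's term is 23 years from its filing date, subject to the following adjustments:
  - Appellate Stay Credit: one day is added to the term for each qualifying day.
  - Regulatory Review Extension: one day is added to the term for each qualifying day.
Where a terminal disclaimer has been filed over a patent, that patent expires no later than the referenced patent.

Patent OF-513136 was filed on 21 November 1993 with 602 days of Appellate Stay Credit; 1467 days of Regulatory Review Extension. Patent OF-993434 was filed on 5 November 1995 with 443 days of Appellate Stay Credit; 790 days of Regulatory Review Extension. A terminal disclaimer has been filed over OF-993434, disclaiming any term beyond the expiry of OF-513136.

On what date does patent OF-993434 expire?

March 22, 2022

Natural term of OF-993434:
  Base: filing + 23 years → 5 November 2018.
  Appellate Stay Credit: +443 days → 22 January 2020.
  Regulatory Review Extension: +790 days → 22 March 2022.
Expiry of referenced patent OF-513136:
  Base: filing + 23 years → 21 November 2016.
  Appellate Stay Credit: +602 days → 16 July 2018.
  Regulatory Review Extension: +1467 days → 22 July 2022.
Terminal disclaimer: OF-993434 expires on the earlier of 22 March 2022 and 22 July 2022.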